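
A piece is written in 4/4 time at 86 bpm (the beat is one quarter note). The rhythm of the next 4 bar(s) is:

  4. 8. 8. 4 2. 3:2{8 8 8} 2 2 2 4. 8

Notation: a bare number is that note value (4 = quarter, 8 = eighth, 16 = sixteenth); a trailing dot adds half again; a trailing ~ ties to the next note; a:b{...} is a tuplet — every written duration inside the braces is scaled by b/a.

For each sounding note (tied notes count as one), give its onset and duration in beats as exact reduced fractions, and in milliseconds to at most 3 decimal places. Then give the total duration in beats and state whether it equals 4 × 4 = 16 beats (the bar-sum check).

1) 0.0ms=0b +1046.512ms=3/2b
2) 1046.512ms=3/2b +523.256ms=3/4b
3) 1569.767ms=9/4b +523.256ms=3/4b
4) 2093.023ms=3b +697.674ms=1b
5) 2790.698ms=4b +2093.023ms=3b
6) 4883.721ms=7b +232.558ms=1/3b
7) 5116.279ms=22/3b +232.558ms=1/3b
8) 5348.837ms=23/3b +232.558ms=1/3b
9) 5581.395ms=8b +1395.349ms=2b
10) 6976.744ms=10b +1395.349ms=2b
11) 8372.093ms=12b +1395.349ms=2b
12) 9767.442ms=14b +1046.512ms=3/2b
13) 10813.953ms=31/2b +348.837ms=1/2b
Σ=16b of 16 (86bpm 4/4) — PASS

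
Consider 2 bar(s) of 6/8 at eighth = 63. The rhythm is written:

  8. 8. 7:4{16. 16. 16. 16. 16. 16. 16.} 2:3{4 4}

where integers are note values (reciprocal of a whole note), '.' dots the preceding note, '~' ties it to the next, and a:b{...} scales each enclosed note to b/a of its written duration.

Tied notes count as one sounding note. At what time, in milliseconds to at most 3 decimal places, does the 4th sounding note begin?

note 4 onset = 24/7b = 3265.306ms

1. 0.0ms @ 0 + 1428.571ms (3/2)
2. 1428.571ms @ 3/2 + 1428.571ms (3/2)
3. 2857.143ms @ 3 + 408.163ms (3/7)
4. 3265.306ms @ 24/7 + 408.163ms (3/7)
5. 3673.469ms @ 27/7 + 408.163ms (3/7)
6. 4081.633ms @ 30/7 + 408.163ms (3/7)
7. 4489.796ms @ 33/7 + 408.163ms (3/7)
8. 4897.959ms @ 36/7 + 408.163ms (3/7)
9. 5306.122ms @ 39/7 + 408.163ms (3/7)
10. 5714.286ms @ 6 + 2857.143ms (3)
11. 8571.429ms @ 9 + 2857.143ms (3)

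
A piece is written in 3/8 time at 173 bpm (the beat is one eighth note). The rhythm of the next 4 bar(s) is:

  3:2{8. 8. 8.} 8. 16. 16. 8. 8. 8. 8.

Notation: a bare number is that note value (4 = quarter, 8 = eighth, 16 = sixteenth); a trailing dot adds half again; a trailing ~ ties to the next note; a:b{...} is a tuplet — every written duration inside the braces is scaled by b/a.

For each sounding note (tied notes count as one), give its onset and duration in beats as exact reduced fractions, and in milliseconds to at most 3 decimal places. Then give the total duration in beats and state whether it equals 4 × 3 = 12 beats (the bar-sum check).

1) 0.0ms=0b +346.821ms=1b
2) 346.821ms=1b +346.821ms=1b
3) 693.642ms=2b +346.821ms=1b
4) 1040.462ms=3b +520.231ms=3/2b
5) 1560.694ms=9/2b +260.116ms=3/4b
6) 1820.809ms=21/4b +260.116ms=3/4b
7) 2080.925ms=6b +520.231ms=3/2b
8) 2601.156ms=15/2b +520.231ms=3/2b
9) 3121.387ms=9b +520.231ms=3/2b
10) 3641.618ms=21/2b +520.231ms=3/2b
Σ=12b of 12 (173bpm 3/8) — PASS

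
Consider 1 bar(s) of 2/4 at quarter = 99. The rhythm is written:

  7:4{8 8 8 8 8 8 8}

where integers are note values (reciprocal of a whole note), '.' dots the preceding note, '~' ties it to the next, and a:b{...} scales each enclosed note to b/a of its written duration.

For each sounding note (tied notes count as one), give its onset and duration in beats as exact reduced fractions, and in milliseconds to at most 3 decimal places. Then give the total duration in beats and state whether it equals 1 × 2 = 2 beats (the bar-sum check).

1) 0.0ms=0b +173.16ms=2/7b
2) 173.16ms=2/7b +173.16ms=2/7b
3) 346.32ms=4/7b +173.16ms=2/7b
4) 519.481ms=6/7b +173.16ms=2/7b
5) 692.641ms=8/7b +173.16ms=2/7b
6) 865.801ms=10/7b +173.16ms=2/7b
7) 1038.961ms=12/7b +173.16ms=2/7b
Σ=2b of 2 (99bpm 2/4) — PASS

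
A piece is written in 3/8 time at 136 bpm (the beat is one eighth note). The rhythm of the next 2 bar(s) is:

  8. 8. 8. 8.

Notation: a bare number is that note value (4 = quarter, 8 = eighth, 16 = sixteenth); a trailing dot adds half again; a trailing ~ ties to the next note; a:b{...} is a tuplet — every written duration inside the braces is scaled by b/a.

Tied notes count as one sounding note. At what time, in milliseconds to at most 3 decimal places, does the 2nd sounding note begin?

note 2 onset = 3/2b = 661.765ms

1. 0.0ms @ 0 + 661.765ms (3/2)
2. 661.765ms @ 3/2 + 661.765ms (3/2)
3. 1323.529ms @ 3 + 661.765ms (3/2)
4. 1985.294ms @ 9/2 + 661.765ms (3/2)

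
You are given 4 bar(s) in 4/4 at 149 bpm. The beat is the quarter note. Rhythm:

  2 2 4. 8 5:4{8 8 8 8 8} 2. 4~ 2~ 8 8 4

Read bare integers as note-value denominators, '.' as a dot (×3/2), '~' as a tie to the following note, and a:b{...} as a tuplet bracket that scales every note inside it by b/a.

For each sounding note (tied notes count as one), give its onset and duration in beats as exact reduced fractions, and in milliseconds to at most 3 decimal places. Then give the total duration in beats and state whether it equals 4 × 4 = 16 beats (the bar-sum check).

1) 0.0ms=0b +805.369ms=2b
2) 805.369ms=2b +805.369ms=2b
3) 1610.738ms=4b +604.027ms=3/2b
4) 2214.765ms=11/2b +201.342ms=1/2b
5) 2416.107ms=6b +161.074ms=2/5b
6) 2577.181ms=32/5b +161.074ms=2/5b
7) 2738.255ms=34/5b +161.074ms=2/5b
8) 2899.329ms=36/5b +161.074ms=2/5b
9) 3060.403ms=38/5b +161.074ms=2/5b
10) 3221.477ms=8b +1208.054ms=3b
11) 4429.53ms=11b +1409.396ms=7/2b
12) 5838.926ms=29/2b +201.342ms=1/2b
13) 6040.268ms=15b +402.685ms=1b
Σ=16b of 16 (149bpm 4/4) — PASS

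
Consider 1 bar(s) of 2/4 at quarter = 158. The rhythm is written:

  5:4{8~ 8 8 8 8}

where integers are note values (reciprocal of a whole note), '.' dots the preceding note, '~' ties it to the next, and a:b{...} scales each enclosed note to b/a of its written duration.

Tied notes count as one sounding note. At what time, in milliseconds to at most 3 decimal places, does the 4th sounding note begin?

note 4 onset = 8/5b = 607.595ms

1. 0.0ms @ 0 + 303.797ms (4/5)
2. 303.797ms @ 4/5 + 151.899ms (2/5)
3. 455.696ms @ 6/5 + 151.899ms (2/5)
4. 607.595ms @ 8/5 + 151.899ms (2/5)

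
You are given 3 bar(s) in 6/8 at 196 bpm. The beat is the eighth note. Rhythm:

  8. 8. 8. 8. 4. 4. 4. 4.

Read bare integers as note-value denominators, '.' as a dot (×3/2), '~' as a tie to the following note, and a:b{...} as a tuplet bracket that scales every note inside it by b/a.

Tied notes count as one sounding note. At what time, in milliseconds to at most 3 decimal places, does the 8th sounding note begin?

note 8 onset = 15b = 4591.837ms

1. 0.0ms @ 0 + 459.184ms (3/2)
2. 459.184ms @ 3/2 + 459.184ms (3/2)
3. 918.367ms @ 3 + 459.184ms (3/2)
4. 1377.551ms @ 9/2 + 459.184ms (3/2)
5. 1836.735ms @ 6 + 918.367ms (3)
6. 2755.102ms @ 9 + 918.367ms (3)
7. 3673.469ms @ 12 + 918.367ms (3)
8. 4591.837ms @ 15 + 918.367ms (3)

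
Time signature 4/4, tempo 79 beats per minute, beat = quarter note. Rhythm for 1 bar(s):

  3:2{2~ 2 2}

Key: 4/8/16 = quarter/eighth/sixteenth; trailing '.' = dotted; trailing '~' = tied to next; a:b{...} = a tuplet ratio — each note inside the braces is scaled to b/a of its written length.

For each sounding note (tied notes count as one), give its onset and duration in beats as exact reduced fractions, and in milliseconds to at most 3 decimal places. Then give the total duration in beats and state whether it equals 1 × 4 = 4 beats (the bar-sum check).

1) 0.0ms=0b +2025.316ms=8/3b
2) 2025.316ms=8/3b +1012.658ms=4/3b
Σ=4b of 4 (79bpm 4/4) — PASS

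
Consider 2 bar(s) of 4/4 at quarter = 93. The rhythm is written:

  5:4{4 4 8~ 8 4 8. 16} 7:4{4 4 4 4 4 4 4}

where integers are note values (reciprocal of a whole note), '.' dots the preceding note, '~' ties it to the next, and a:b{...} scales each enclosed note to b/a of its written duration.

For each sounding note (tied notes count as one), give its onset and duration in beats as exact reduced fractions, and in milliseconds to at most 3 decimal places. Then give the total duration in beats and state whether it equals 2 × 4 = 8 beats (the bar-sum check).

1) 0.0ms=0b +516.129ms=4/5b
2) 516.129ms=4/5b +516.129ms=4/5b
3) 1032.258ms=8/5b +516.129ms=4/5b
4) 1548.387ms=12/5b +516.129ms=4/5b
5) 2064.516ms=16/5b +387.097ms=3/5b
6) 2451.613ms=19/5b +129.032ms=1/5b
7) 2580.645ms=4b +368.664ms=4/7b
8) 2949.309ms=32/7b +368.664ms=4/7b
9) 3317.972ms=36/7b +368.664ms=4/7b
10) 3686.636ms=40/7b +368.664ms=4/7b
11) 4055.3ms=44/7b +368.664ms=4/7b
12) 4423.963ms=48/7b +368.664ms=4/7b
13) 4792.627ms=52/7b +368.664ms=4/7b
Σ=8b of 8 (93bpm 4/4) — PASS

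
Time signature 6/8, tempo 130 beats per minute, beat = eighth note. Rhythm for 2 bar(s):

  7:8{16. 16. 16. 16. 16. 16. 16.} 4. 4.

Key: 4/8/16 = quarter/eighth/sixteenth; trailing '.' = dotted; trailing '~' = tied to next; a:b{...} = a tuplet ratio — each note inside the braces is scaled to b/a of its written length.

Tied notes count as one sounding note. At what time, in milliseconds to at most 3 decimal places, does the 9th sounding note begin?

note 9 onset = 9b = 4153.846ms

1. 0.0ms @ 0 + 395.604ms (6/7)
2. 395.604ms @ 6/7 + 395.604ms (6/7)
3. 791.209ms @ 12/7 + 395.604ms (6/7)
4. 1186.813ms @ 18/7 + 395.604ms (6/7)
5. 1582.418ms @ 24/7 + 395.604ms (6/7)
6. 1978.022ms @ 30/7 + 395.604ms (6/7)
7. 2373.626ms @ 36/7 + 395.604ms (6/7)
8. 2769.231ms @ 6 + 1384.615ms (3)
9. 4153.846ms @ 9 + 1384.615ms (3)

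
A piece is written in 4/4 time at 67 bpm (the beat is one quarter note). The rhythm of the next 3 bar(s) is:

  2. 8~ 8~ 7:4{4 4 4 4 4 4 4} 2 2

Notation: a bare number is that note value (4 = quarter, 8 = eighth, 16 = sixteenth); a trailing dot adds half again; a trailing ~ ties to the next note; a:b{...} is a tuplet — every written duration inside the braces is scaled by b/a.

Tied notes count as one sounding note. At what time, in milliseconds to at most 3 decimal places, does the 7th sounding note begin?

1. 0.0ms @ 0 + 2686.567ms (3)
2. 2686.567ms @ 3 + 1407.249ms (11/7)
3. 4093.817ms @ 32/7 + 511.727ms (4/7)
4. 4605.544ms @ 36/7 + 511.727ms (4/7)
5. 5117.271ms @ 40/7 + 511.727ms (4/7)
6. 5628.998ms @ 44/7 + 511.727ms (4/7)
7. 6140.725ms @ 48/7 + 511.727ms (4/7)
8. 6652.452ms @ 52/7 + 511.727ms (4/7)
9. 7164.179ms @ 8 + 1791.045ms (2)
10. 8955.224ms @ 10 + 1791.045ms (2)

note 7 onset = 48/7b = 6140.725ms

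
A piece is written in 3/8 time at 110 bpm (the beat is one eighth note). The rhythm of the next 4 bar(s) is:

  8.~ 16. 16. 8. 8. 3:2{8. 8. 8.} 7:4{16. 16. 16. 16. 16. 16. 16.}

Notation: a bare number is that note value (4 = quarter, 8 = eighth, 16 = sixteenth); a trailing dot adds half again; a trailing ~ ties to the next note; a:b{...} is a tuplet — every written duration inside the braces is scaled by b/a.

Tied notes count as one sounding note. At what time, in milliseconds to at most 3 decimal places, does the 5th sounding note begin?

note 5 onset = 6b = 3272.727ms

1. 0.0ms @ 0 + 1227.273ms (9/4)
2. 1227.273ms @ 9/4 + 409.091ms (3/4)
3. 1636.364ms @ 3 + 818.182ms (3/2)
4. 2454.545ms @ 9/2 + 818.182ms (3/2)
5. 3272.727ms @ 6 + 545.455ms (1)
6. 3818.182ms @ 7 + 545.455ms (1)
7. 4363.636ms @ 8 + 545.455ms (1)
8. 4909.091ms @ 9 + 233.766ms (3/7)
9. 5142.857ms @ 66/7 + 233.766ms (3/7)
10. 5376.623ms @ 69/7 + 233.766ms (3/7)
11. 5610.39ms @ 72/7 + 233.766ms (3/7)
12. 5844.156ms @ 75/7 + 233.766ms (3/7)
13. 6077.922ms @ 78/7 + 233.766ms (3/7)
14. 6311.688ms @ 81/7 + 233.766ms (3/7)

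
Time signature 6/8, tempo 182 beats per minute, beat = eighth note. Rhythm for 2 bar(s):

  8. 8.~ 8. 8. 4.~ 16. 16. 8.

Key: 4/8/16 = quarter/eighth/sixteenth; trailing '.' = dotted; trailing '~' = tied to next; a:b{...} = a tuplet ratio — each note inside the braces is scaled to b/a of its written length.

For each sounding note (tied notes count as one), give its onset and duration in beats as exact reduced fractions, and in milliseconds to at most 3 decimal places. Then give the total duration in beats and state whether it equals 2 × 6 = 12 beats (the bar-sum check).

1) 0.0ms=0b +494.505ms=3/2b
2) 494.505ms=3/2b +989.011ms=3b
3) 1483.516ms=9/2b +494.505ms=3/2b
4) 1978.022ms=6b +1236.264ms=15/4b
5) 3214.286ms=39/4b +247.253ms=3/4b
6) 3461.538ms=21/2b +494.505ms=3/2b
Σ=12b of 12 (182bpm 6/8) — PASS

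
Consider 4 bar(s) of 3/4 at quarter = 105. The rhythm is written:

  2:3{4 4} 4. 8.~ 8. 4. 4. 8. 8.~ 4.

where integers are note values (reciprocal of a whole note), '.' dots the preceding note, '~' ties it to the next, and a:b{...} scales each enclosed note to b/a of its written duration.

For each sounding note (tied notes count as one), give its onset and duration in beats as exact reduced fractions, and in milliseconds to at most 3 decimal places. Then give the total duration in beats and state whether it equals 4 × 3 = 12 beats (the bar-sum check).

1) 0.0ms=0b +857.143ms=3/2b
2) 857.143ms=3/2b +857.143ms=3/2b
3) 1714.286ms=3b +857.143ms=3/2b
4) 2571.429ms=9/2b +857.143ms=3/2b
5) 3428.571ms=6b +857.143ms=3/2b
6) 4285.714ms=15/2b +857.143ms=3/2b
7) 5142.857ms=9b +428.571ms=3/4b
8) 5571.429ms=39/4b +1285.714ms=9/4b
Σ=12b of 12 (105bpm 3/4) — PASS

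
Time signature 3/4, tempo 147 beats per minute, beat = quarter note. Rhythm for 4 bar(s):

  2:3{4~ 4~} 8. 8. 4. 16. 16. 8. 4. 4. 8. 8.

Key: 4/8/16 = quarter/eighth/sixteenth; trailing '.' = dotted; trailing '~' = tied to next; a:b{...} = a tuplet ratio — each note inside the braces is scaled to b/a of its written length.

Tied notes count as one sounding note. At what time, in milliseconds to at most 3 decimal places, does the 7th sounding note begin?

note 7 onset = 15/2b = 3061.224ms

1. 0.0ms @ 0 + 1530.612ms (15/4)
2. 1530.612ms @ 15/4 + 306.122ms (3/4)
3. 1836.735ms @ 9/2 + 612.245ms (3/2)
4. 2448.98ms @ 6 + 153.061ms (3/8)
5. 2602.041ms @ 51/8 + 153.061ms (3/8)
6. 2755.102ms @ 27/4 + 306.122ms (3/4)
7. 3061.224ms @ 15/2 + 612.245ms (3/2)
8. 3673.469ms @ 9 + 612.245ms (3/2)
9. 4285.714ms @ 21/2 + 306.122ms (3/4)
10. 4591.837ms @ 45/4 + 306.122ms (3/4)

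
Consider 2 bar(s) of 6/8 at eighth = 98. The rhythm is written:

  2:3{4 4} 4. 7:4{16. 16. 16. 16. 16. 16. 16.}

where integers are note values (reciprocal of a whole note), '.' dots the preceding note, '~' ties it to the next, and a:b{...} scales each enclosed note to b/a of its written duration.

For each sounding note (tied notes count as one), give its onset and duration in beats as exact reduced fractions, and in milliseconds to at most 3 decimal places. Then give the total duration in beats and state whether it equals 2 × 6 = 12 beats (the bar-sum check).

1) 0.0ms=0b +1836.735ms=3b
2) 1836.735ms=3b +1836.735ms=3b
3) 3673.469ms=6b +1836.735ms=3b
4) 5510.204ms=9b +262.391ms=3/7b
5) 5772.595ms=66/7b +262.391ms=3/7b
6) 6034.985ms=69/7b +262.391ms=3/7b
7) 6297.376ms=72/7b +262.391ms=3/7b
8) 6559.767ms=75/7b +262.391ms=3/7b
9) 6822.157ms=78/7b +262.391ms=3/7b
10) 7084.548ms=81/7b +262.391ms=3/7b
Σ=12b of 12 (98bpm 6/8) — PASS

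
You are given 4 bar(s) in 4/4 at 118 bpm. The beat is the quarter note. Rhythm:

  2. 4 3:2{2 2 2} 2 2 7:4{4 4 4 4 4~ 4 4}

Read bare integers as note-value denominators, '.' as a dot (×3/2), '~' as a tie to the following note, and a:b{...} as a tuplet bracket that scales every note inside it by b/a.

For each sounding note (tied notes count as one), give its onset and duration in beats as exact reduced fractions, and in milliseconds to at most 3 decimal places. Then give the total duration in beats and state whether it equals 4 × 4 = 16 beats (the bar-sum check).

1) 0.0ms=0b +1525.424ms=3b
2) 1525.424ms=3b +508.475ms=1b
3) 2033.898ms=4b +677.966ms=4/3b
4) 2711.864ms=16/3b +677.966ms=4/3b
5) 3389.831ms=20/3b +677.966ms=4/3b
6) 4067.797ms=8b +1016.949ms=2b
7) 5084.746ms=10b +1016.949ms=2b
8) 6101.695ms=12b +290.557ms=4/7b
9) 6392.252ms=88/7b +290.557ms=4/7b
10) 6682.809ms=92/7b +290.557ms=4/7b
11) 6973.366ms=96/7b +290.557ms=4/7b
12) 7263.923ms=100/7b +581.114ms=8/7b
13) 7845.036ms=108/7b +290.557ms=4/7b
Σ=16b of 16 (118bpm 4/4) — PASS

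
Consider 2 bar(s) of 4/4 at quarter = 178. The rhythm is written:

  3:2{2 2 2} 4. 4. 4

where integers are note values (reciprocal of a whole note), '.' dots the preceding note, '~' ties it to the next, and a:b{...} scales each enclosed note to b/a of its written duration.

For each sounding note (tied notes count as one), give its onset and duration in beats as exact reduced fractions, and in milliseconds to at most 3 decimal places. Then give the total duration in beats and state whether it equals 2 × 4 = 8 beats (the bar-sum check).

1) 0.0ms=0b +449.438ms=4/3b
2) 449.438ms=4/3b +449.438ms=4/3b
3) 898.876ms=8/3b +449.438ms=4/3b
4) 1348.315ms=4b +505.618ms=3/2b
5) 1853.933ms=11/2b +505.618ms=3/2b
6) 2359.551ms=7b +337.079ms=1b
Σ=8b of 8 (178bpm 4/4) — PASS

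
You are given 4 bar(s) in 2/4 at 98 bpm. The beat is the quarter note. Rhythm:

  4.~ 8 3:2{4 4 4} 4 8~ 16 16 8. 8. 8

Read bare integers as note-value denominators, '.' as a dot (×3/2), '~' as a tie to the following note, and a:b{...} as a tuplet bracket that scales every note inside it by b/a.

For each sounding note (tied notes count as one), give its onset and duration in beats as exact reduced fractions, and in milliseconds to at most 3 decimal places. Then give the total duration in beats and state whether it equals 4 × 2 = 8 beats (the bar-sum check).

1) 0.0ms=0b +1224.49ms=2b
2) 1224.49ms=2b +408.163ms=2/3b
3) 1632.653ms=8/3b +408.163ms=2/3b
4) 2040.816ms=10/3b +408.163ms=2/3b
5) 2448.98ms=4b +612.245ms=1b
6) 3061.224ms=5b +459.184ms=3/4b
7) 3520.408ms=23/4b +153.061ms=1/4b
8) 3673.469ms=6b +459.184ms=3/4b
9) 4132.653ms=27/4b +459.184ms=3/4b
10) 4591.837ms=15/2b +306.122ms=1/2b
Σ=8b of 8 (98bpm 2/4) — PASS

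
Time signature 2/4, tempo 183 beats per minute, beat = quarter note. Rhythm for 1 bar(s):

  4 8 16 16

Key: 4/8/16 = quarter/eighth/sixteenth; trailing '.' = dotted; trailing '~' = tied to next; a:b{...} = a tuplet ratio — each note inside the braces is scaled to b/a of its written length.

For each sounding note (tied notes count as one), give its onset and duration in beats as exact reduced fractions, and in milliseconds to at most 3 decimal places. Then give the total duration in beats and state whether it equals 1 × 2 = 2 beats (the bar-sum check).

1) 0.0ms=0b +327.869ms=1b
2) 327.869ms=1b +163.934ms=1/2b
3) 491.803ms=3/2b +81.967ms=1/4b
4) 573.77ms=7/4b +81.967ms=1/4b
Σ=2b of 2 (183bpm 2/4) — PASS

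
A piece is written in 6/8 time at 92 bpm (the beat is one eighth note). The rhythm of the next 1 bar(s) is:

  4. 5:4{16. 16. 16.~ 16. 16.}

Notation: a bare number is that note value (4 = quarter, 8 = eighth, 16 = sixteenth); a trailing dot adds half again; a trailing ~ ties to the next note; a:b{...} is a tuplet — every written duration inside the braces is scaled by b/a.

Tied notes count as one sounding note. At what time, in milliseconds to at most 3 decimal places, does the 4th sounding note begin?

1. 0.0ms @ 0 + 1956.522ms (3)
2. 1956.522ms @ 3 + 391.304ms (3/5)
3. 2347.826ms @ 18/5 + 391.304ms (3/5)
4. 2739.13ms @ 21/5 + 782.609ms (6/5)
5. 3521.739ms @ 27/5 + 391.304ms (3/5)

note 4 onset = 21/5b = 2739.13ms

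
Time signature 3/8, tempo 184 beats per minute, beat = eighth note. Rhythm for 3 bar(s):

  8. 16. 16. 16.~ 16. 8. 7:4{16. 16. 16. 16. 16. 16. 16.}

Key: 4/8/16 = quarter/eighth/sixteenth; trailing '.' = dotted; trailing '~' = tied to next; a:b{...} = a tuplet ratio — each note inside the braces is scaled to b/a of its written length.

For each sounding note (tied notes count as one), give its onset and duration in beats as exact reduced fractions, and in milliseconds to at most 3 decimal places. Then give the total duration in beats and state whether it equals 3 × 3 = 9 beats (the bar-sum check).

1) 0.0ms=0b +489.13ms=3/2b
2) 489.13ms=3/2b +244.565ms=3/4b
3) 733.696ms=9/4b +244.565ms=3/4b
4) 978.261ms=3b +489.13ms=3/2b
5) 1467.391ms=9/2b +489.13ms=3/2b
6) 1956.522ms=6b +139.752ms=3/7b
7) 2096.273ms=45/7b +139.752ms=3/7b
8) 2236.025ms=48/7b +139.752ms=3/7b
9) 2375.776ms=51/7b +139.752ms=3/7b
10) 2515.528ms=54/7b +139.752ms=3/7b
11) 2655.28ms=57/7b +139.752ms=3/7b
12) 2795.031ms=60/7b +139.752ms=3/7b
Σ=9b of 9 (184bpm 3/8) — PASS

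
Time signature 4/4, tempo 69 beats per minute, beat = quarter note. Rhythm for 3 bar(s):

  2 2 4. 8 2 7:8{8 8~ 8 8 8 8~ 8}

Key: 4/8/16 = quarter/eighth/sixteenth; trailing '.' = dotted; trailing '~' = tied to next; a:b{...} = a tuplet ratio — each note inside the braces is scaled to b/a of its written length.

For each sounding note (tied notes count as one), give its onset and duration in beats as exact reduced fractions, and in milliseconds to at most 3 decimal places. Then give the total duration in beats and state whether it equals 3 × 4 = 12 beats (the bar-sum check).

1) 0.0ms=0b +1739.13ms=2b
2) 1739.13ms=2b +1739.13ms=2b
3) 3478.261ms=4b +1304.348ms=3/2b
4) 4782.609ms=11/2b +434.783ms=1/2b
5) 5217.391ms=6b +1739.13ms=2b
6) 6956.522ms=8b +496.894ms=4/7b
7) 7453.416ms=60/7b +993.789ms=8/7b
8) 8447.205ms=68/7b +496.894ms=4/7b
9) 8944.099ms=72/7b +496.894ms=4/7b
10) 9440.994ms=76/7b +993.789ms=8/7b
Σ=12b of 12 (69bpm 4/4) — PASS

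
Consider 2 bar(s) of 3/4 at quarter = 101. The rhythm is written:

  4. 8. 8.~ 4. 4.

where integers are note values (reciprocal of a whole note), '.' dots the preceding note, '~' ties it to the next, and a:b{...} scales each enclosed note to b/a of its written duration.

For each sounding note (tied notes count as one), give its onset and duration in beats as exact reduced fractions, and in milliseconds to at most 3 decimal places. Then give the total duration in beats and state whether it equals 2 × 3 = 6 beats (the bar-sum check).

1) 0.0ms=0b +891.089ms=3/2b
2) 891.089ms=3/2b +445.545ms=3/4b
3) 1336.634ms=9/4b +1336.634ms=9/4b
4) 2673.267ms=9/2b +891.089ms=3/2b
Σ=6b of 6 (101bpm 3/4) — PASS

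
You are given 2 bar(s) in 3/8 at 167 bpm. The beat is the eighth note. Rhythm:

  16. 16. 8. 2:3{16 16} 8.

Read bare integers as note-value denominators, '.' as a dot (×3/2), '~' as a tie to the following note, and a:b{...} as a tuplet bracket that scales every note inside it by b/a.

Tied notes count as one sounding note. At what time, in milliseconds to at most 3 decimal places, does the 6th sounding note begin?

1. 0.0ms @ 0 + 269.461ms (3/4)
2. 269.461ms @ 3/4 + 269.461ms (3/4)
3. 538.922ms @ 3/2 + 538.922ms (3/2)
4. 1077.844ms @ 3 + 269.461ms (3/4)
5. 1347.305ms @ 15/4 + 269.461ms (3/4)
6. 1616.766ms @ 9/2 + 538.922ms (3/2)

note 6 onset = 9/2b = 1616.766ms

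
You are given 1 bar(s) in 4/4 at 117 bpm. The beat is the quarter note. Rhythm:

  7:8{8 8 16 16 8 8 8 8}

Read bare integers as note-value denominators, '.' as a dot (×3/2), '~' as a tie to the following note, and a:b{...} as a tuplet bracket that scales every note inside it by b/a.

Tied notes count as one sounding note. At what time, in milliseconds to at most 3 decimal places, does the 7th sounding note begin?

note 7 onset = 20/7b = 1465.201ms

1. 0.0ms @ 0 + 293.04ms (4/7)
2. 293.04ms @ 4/7 + 293.04ms (4/7)
3. 586.081ms @ 8/7 + 146.52ms (2/7)
4. 732.601ms @ 10/7 + 146.52ms (2/7)
5. 879.121ms @ 12/7 + 293.04ms (4/7)
6. 1172.161ms @ 16/7 + 293.04ms (4/7)
7. 1465.201ms @ 20/7 + 293.04ms (4/7)
8. 1758.242ms @ 24/7 + 293.04ms (4/7)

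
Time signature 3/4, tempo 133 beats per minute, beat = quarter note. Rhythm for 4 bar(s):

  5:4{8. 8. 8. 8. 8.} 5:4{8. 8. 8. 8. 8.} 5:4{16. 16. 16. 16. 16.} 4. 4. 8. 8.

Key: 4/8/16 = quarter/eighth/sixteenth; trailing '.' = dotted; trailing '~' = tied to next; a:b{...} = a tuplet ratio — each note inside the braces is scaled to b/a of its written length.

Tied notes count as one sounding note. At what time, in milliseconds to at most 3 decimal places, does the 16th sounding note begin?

note 16 onset = 15/2b = 3383.459ms

1. 0.0ms @ 0 + 270.677ms (3/5)
2. 270.677ms @ 3/5 + 270.677ms (3/5)
3. 541.353ms @ 6/5 + 270.677ms (3/5)
4. 812.03ms @ 9/5 + 270.677ms (3/5)
5. 1082.707ms @ 12/5 + 270.677ms (3/5)
6. 1353.383ms @ 3 + 270.677ms (3/5)
7. 1624.06ms @ 18/5 + 270.677ms (3/5)
8. 1894.737ms @ 21/5 + 270.677ms (3/5)
9. 2165.414ms @ 24/5 + 270.677ms (3/5)
10. 2436.09ms @ 27/5 + 270.677ms (3/5)
11. 2706.767ms @ 6 + 135.338ms (3/10)
12. 2842.105ms @ 63/10 + 135.338ms (3/10)
13. 2977.444ms @ 33/5 + 135.338ms (3/10)
14. 3112.782ms @ 69/10 + 135.338ms (3/10)
15. 3248.12ms @ 36/5 + 135.338ms (3/10)
16. 3383.459ms @ 15/2 + 676.692ms (3/2)
17. 4060.15ms @ 9 + 676.692ms (3/2)
18. 4736.842ms @ 21/2 + 338.346ms (3/4)
19. 5075.188ms @ 45/4 + 338.346ms (3/4)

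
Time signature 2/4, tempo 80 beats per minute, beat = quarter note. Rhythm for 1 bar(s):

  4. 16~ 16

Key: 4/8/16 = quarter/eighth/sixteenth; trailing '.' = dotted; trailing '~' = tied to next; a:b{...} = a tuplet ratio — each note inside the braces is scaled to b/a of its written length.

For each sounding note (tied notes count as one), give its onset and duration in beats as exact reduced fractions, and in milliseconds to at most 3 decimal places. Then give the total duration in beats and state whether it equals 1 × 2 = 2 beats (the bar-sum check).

1) 0.0ms=0b +1125.0ms=3/2b
2) 1125.0ms=3/2b +375.0ms=1/2b
Σ=2b of 2 (80bpm 2/4) — PASS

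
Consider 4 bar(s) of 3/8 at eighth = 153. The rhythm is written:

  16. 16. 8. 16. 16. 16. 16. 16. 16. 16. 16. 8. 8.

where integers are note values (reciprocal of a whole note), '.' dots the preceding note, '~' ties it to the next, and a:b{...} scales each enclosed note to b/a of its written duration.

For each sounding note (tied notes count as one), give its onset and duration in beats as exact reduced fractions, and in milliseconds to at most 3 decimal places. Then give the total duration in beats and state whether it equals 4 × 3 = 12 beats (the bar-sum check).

1) 0.0ms=0b +294.118ms=3/4b
2) 294.118ms=3/4b +294.118ms=3/4b
3) 588.235ms=3/2b +588.235ms=3/2b
4) 1176.471ms=3b +294.118ms=3/4b
5) 1470.588ms=15/4b +294.118ms=3/4b
6) 1764.706ms=9/2b +294.118ms=3/4b
7) 2058.824ms=21/4b +294.118ms=3/4b
8) 2352.941ms=6b +294.118ms=3/4b
9) 2647.059ms=27/4b +294.118ms=3/4b
10) 2941.176ms=15/2b +294.118ms=3/4b
11) 3235.294ms=33/4b +294.118ms=3/4b
12) 3529.412ms=9b +588.235ms=3/2b
13) 4117.647ms=21/2b +588.235ms=3/2b
Σ=12b of 12 (153bpm 3/8) — PASS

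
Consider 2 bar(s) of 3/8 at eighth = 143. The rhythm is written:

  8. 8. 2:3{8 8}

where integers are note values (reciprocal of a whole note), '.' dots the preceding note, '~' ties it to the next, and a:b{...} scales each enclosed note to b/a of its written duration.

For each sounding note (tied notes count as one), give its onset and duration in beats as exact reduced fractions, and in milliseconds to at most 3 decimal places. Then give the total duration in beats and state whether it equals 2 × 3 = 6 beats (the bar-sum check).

1) 0.0ms=0b +629.371ms=3/2b
2) 629.371ms=3/2b +629.371ms=3/2b
3) 1258.741ms=3b +629.371ms=3/2b
4) 1888.112ms=9/2b +629.371ms=3/2b
Σ=6b of 6 (143bpm 3/8) — PASS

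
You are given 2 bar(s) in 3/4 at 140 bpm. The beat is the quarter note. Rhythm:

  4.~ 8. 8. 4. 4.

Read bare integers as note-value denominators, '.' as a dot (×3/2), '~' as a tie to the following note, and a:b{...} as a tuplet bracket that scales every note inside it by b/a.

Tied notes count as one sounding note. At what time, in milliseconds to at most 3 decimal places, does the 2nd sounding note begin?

1. 0.0ms @ 0 + 964.286ms (9/4)
2. 964.286ms @ 9/4 + 321.429ms (3/4)
3. 1285.714ms @ 3 + 642.857ms (3/2)
4. 1928.571ms @ 9/2 + 642.857ms (3/2)

note 2 onset = 9/4b = 964.286ms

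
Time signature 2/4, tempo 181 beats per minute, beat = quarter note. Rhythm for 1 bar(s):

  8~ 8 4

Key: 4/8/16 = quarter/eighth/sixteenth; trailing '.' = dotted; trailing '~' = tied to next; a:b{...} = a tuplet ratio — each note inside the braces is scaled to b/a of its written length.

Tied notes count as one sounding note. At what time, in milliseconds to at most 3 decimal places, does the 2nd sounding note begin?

note 2 onset = 1b = 331.492ms

1. 0.0ms @ 0 + 331.492ms (1)
2. 331.492ms @ 1 + 331.492ms (1)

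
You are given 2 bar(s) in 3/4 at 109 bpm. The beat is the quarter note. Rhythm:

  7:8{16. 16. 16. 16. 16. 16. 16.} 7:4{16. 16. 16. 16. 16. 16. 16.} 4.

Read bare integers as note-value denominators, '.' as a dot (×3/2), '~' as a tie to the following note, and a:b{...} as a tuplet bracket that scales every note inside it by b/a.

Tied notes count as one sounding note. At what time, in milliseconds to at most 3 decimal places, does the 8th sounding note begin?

1. 0.0ms @ 0 + 235.911ms (3/7)
2. 235.911ms @ 3/7 + 235.911ms (3/7)
3. 471.822ms @ 6/7 + 235.911ms (3/7)
4. 707.733ms @ 9/7 + 235.911ms (3/7)
5. 943.644ms @ 12/7 + 235.911ms (3/7)
6. 1179.554ms @ 15/7 + 235.911ms (3/7)
7. 1415.465ms @ 18/7 + 235.911ms (3/7)
8. 1651.376ms @ 3 + 117.955ms (3/14)
9. 1769.332ms @ 45/14 + 117.955ms (3/14)
10. 1887.287ms @ 24/7 + 117.955ms (3/14)
11. 2005.242ms @ 51/14 + 117.955ms (3/14)
12. 2123.198ms @ 27/7 + 117.955ms (3/14)
13. 2241.153ms @ 57/14 + 117.955ms (3/14)
14. 2359.109ms @ 30/7 + 117.955ms (3/14)
15. 2477.064ms @ 9/2 + 825.688ms (3/2)

note 8 onset = 3b = 1651.376ms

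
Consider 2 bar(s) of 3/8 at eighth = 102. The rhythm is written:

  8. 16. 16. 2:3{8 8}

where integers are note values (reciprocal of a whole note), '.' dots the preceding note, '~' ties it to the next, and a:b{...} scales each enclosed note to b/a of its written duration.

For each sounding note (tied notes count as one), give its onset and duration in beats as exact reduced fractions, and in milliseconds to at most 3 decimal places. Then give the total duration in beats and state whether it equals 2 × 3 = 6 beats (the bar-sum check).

1) 0.0ms=0b +882.353ms=3/2b
2) 882.353ms=3/2b +441.176ms=3/4b
3) 1323.529ms=9/4b +441.176ms=3/4b
4) 1764.706ms=3b +882.353ms=3/2b
5) 2647.059ms=9/2b +882.353ms=3/2b
Σ=6b of 6 (102bpm 3/8) — PASS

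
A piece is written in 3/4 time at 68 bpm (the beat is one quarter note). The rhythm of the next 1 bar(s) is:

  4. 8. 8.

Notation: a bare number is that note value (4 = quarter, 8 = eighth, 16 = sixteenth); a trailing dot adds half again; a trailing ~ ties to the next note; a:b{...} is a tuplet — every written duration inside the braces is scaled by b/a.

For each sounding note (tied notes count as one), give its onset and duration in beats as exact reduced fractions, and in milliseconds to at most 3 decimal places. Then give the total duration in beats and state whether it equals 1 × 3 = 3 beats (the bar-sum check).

1) 0.0ms=0b +1323.529ms=3/2b
2) 1323.529ms=3/2b +661.765ms=3/4b
3) 1985.294ms=9/4b +661.765ms=3/4b
Σ=3b of 3 (68bpm 3/4) — PASS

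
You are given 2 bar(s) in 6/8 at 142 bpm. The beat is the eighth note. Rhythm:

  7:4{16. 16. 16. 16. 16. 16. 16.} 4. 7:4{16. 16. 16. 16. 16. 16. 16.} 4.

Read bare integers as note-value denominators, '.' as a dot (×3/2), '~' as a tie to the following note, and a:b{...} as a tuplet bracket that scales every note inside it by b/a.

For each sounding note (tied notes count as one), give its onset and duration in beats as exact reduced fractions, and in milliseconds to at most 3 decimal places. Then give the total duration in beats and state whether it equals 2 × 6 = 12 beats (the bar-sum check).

1) 0.0ms=0b +181.087ms=3/7b
2) 181.087ms=3/7b +181.087ms=3/7b
3) 362.173ms=6/7b +181.087ms=3/7b
4) 543.26ms=9/7b +181.087ms=3/7b
5) 724.346ms=12/7b +181.087ms=3/7b
6) 905.433ms=15/7b +181.087ms=3/7b
7) 1086.519ms=18/7b +181.087ms=3/7b
8) 1267.606ms=3b +1267.606ms=3b
9) 2535.211ms=6b +181.087ms=3/7b
10) 2716.298ms=45/7b +181.087ms=3/7b
11) 2897.384ms=48/7b +181.087ms=3/7b
12) 3078.471ms=51/7b +181.087ms=3/7b
13) 3259.557ms=54/7b +181.087ms=3/7b
14) 3440.644ms=57/7b +181.087ms=3/7b
15) 3621.73ms=60/7b +181.087ms=3/7b
16) 3802.817ms=9b +1267.606ms=3b
Σ=12b of 12 (142bpm 6/8) — PASS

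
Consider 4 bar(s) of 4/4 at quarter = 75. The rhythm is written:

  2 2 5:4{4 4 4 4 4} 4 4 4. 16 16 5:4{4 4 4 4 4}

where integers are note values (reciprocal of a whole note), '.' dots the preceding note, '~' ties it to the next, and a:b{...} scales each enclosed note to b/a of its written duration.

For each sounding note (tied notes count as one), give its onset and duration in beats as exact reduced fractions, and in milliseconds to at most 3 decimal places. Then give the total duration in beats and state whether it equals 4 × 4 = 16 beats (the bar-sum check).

1) 0.0ms=0b +1600.0ms=2b
2) 1600.0ms=2b +1600.0ms=2b
3) 3200.0ms=4b +640.0ms=4/5b
4) 3840.0ms=24/5b +640.0ms=4/5b
5) 4480.0ms=28/5b +640.0ms=4/5b
6) 5120.0ms=32/5b +640.0ms=4/5b
7) 5760.0ms=36/5b +640.0ms=4/5b
8) 6400.0ms=8b +800.0ms=1b
9) 7200.0ms=9b +800.0ms=1b
10) 8000.0ms=10b +1200.0ms=3/2b
11) 9200.0ms=23/2b +200.0ms=1/4b
12) 9400.0ms=47/4b +200.0ms=1/4b
13) 9600.0ms=12b +640.0ms=4/5b
14) 10240.0ms=64/5b +640.0ms=4/5b
15) 10880.0ms=68/5b +640.0ms=4/5b
16) 11520.0ms=72/5b +640.0ms=4/5b
17) 12160.0ms=76/5b +640.0ms=4/5b
Σ=16b of 16 (75bpm 4/4) — PASS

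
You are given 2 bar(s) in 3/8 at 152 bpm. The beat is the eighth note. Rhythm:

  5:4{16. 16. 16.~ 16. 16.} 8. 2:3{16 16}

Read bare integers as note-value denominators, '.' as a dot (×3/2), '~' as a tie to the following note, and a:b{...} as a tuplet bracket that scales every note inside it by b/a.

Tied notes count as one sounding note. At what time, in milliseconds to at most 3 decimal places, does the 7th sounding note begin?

1. 0.0ms @ 0 + 236.842ms (3/5)
2. 236.842ms @ 3/5 + 236.842ms (3/5)
3. 473.684ms @ 6/5 + 473.684ms (6/5)
4. 947.368ms @ 12/5 + 236.842ms (3/5)
5. 1184.211ms @ 3 + 592.105ms (3/2)
6. 1776.316ms @ 9/2 + 296.053ms (3/4)
7. 2072.368ms @ 21/4 + 296.053ms (3/4)

note 7 onset = 21/4b = 2072.368ms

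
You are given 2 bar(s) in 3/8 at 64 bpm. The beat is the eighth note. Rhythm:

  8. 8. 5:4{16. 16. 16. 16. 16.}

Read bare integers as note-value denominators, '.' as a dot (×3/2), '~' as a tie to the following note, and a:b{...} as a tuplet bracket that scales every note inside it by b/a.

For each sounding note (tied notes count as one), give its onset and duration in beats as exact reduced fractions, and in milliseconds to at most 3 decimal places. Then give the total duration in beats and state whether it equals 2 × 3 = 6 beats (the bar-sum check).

1) 0.0ms=0b +1406.25ms=3/2b
2) 1406.25ms=3/2b +1406.25ms=3/2b
3) 2812.5ms=3b +562.5ms=3/5b
4) 3375.0ms=18/5b +562.5ms=3/5b
5) 3937.5ms=21/5b +562.5ms=3/5b
6) 4500.0ms=24/5b +562.5ms=3/5b
7) 5062.5ms=27/5b +562.5ms=3/5b
Σ=6b of 6 (64bpm 3/8) — PASS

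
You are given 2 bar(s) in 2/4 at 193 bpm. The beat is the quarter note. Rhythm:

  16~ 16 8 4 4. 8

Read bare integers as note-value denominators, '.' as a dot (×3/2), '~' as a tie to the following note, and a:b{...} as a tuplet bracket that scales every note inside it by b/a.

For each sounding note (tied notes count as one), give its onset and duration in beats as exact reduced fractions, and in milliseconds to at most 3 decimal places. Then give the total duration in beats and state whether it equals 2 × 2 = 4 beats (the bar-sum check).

1) 0.0ms=0b +155.44ms=1/2b
2) 155.44ms=1/2b +155.44ms=1/2b
3) 310.881ms=1b +310.881ms=1b
4) 621.762ms=2b +466.321ms=3/2b
5) 1088.083ms=7/2b +155.44ms=1/2b
Σ=4b of 4 (193bpm 2/4) — PASS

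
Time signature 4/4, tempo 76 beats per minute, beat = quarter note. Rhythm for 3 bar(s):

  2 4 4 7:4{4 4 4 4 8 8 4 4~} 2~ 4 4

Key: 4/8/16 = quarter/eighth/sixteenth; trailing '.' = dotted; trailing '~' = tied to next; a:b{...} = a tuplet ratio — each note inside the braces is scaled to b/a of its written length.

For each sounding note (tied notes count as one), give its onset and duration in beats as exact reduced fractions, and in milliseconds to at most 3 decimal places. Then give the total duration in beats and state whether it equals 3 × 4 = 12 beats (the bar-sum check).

1) 0.0ms=0b +1578.947ms=2b
2) 1578.947ms=2b +789.474ms=1b
3) 2368.421ms=3b +789.474ms=1b
4) 3157.895ms=4b +451.128ms=4/7b
5) 3609.023ms=32/7b +451.128ms=4/7b
6) 4060.15ms=36/7b +451.128ms=4/7b
7) 4511.278ms=40/7b +451.128ms=4/7b
8) 4962.406ms=44/7b +225.564ms=2/7b
9) 5187.97ms=46/7b +225.564ms=2/7b
10) 5413.534ms=48/7b +451.128ms=4/7b
11) 5864.662ms=52/7b +2819.549ms=25/7b
12) 8684.211ms=11b +789.474ms=1b
Σ=12b of 12 (76bpm 4/4) — PASS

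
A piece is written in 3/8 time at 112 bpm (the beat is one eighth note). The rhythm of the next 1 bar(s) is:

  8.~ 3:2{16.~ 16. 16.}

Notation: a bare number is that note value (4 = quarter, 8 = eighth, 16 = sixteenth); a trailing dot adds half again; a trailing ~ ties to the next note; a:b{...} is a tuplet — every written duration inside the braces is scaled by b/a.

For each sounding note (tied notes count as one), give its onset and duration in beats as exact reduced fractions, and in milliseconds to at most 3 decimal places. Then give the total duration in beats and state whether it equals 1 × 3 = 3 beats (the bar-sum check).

1) 0.0ms=0b +1339.286ms=5/2b
2) 1339.286ms=5/2b +267.857ms=1/2b
Σ=3b of 3 (112bpm 3/8) — PASS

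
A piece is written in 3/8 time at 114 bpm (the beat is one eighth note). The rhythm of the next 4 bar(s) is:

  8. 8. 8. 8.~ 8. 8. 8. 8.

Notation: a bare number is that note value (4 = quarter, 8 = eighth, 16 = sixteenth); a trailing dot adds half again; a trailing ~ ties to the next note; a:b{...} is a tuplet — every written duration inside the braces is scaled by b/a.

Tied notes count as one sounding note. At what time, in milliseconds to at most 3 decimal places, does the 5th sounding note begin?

1. 0.0ms @ 0 + 789.474ms (3/2)
2. 789.474ms @ 3/2 + 789.474ms (3/2)
3. 1578.947ms @ 3 + 789.474ms (3/2)
4. 2368.421ms @ 9/2 + 1578.947ms (3)
5. 3947.368ms @ 15/2 + 789.474ms (3/2)
6. 4736.842ms @ 9 + 789.474ms (3/2)
7. 5526.316ms @ 21/2 + 789.474ms (3/2)

note 5 onset = 15/2b = 3947.368ms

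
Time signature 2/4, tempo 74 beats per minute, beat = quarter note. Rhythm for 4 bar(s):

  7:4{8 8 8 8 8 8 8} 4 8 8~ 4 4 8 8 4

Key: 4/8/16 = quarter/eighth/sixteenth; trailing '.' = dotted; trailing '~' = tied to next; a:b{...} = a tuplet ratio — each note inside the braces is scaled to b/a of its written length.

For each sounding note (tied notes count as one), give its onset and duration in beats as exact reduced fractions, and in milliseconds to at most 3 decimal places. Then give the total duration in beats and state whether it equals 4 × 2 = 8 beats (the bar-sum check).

1) 0.0ms=0b +231.66ms=2/7b
2) 231.66ms=2/7b +231.66ms=2/7b
3) 463.32ms=4/7b +231.66ms=2/7b
4) 694.981ms=6/7b +231.66ms=2/7b
5) 926.641ms=8/7b +231.66ms=2/7b
6) 1158.301ms=10/7b +231.66ms=2/7b
7) 1389.961ms=12/7b +231.66ms=2/7b
8) 1621.622ms=2b +810.811ms=1b
9) 2432.432ms=3b +405.405ms=1/2b
10) 2837.838ms=7/2b +1216.216ms=3/2b
11) 4054.054ms=5b +810.811ms=1b
12) 4864.865ms=6b +405.405ms=1/2b
13) 5270.27ms=13/2b +405.405ms=1/2b
14) 5675.676ms=7b +810.811ms=1b
Σ=8b of 8 (74bpm 2/4) — PASS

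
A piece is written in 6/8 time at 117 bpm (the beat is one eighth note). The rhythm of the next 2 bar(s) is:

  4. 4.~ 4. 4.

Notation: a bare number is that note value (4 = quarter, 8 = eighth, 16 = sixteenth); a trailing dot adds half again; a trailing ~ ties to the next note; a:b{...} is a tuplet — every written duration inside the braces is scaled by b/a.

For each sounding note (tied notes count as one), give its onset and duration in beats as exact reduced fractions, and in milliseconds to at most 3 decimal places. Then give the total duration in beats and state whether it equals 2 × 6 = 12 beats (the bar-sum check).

1) 0.0ms=0b +1538.462ms=3b
2) 1538.462ms=3b +3076.923ms=6b
3) 4615.385ms=9b +1538.462ms=3b
Σ=12b of 12 (117bpm 6/8) — PASS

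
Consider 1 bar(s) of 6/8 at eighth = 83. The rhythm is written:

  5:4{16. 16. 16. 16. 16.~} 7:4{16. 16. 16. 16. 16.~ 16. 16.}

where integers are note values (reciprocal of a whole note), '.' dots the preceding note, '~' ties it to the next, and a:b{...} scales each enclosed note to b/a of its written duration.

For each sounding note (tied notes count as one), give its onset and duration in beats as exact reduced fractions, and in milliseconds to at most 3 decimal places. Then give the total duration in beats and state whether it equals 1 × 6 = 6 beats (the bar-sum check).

1) 0.0ms=0b +433.735ms=3/5b
2) 433.735ms=3/5b +433.735ms=3/5b
3) 867.47ms=6/5b +433.735ms=3/5b
4) 1301.205ms=9/5b +433.735ms=3/5b
5) 1734.94ms=12/5b +743.546ms=36/35b
6) 2478.485ms=24/7b +309.811ms=3/7b
7) 2788.296ms=27/7b +309.811ms=3/7b
8) 3098.107ms=30/7b +309.811ms=3/7b
9) 3407.917ms=33/7b +619.621ms=6/7b
10) 4027.539ms=39/7b +309.811ms=3/7b
Σ=6b of 6 (83bpm 6/8) — PASS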